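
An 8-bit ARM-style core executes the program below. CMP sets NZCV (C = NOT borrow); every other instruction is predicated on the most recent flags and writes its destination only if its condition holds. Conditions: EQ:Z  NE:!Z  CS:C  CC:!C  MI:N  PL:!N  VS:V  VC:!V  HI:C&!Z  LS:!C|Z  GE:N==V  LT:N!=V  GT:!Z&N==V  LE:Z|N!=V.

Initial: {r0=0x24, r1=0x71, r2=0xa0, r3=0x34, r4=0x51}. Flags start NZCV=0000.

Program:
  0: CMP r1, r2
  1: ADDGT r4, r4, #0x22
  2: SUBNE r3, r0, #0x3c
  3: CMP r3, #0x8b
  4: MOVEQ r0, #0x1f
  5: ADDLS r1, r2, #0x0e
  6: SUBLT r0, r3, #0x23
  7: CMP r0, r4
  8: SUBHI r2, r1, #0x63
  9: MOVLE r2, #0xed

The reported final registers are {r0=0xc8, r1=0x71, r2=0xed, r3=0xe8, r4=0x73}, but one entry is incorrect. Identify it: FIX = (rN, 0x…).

FIX = (r0, 0x24)

[0] flags=1001 → (cmp)
[1] flags=1001 GT?T → r4=0x73
[2] flags=1001 NE?T → r3=0xe8
[3] flags=0010 → (cmp)
[4] flags=0010 EQ?F → skip
[5] flags=0010 LS?F → skip
[6] flags=0010 LT?F → skip
[7] flags=1000 → (cmp)
[8] flags=1000 HI?F → skip
[9] flags=1000 LE?T → r2=0xed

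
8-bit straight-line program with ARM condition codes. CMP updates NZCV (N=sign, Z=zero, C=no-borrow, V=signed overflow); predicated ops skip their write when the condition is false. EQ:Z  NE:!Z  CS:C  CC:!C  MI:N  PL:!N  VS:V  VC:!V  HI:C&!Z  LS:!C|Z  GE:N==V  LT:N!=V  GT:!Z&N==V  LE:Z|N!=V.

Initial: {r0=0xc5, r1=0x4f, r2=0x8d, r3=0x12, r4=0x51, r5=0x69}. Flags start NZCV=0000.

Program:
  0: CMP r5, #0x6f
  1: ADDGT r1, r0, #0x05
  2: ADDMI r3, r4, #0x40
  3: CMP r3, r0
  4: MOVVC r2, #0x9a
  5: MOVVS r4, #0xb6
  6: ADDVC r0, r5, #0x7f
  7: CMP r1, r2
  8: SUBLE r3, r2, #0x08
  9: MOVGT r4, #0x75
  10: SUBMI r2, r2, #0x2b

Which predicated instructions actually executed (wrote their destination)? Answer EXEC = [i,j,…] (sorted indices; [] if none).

EXEC = [2,4,6,9,10]

0: ✓ CMP  NZCV=1000
1: · ADDGT
2: ✓ ADDMI  r3←0x91
3: ✓ CMP  NZCV=1000
4: ✓ MOVVC  r2←0x9a
5: · MOVVS
6: ✓ ADDVC  r0←0xe8
7: ✓ CMP  NZCV=1001
8: · SUBLE
9: ✓ MOVGT  r4←0x75
10: ✓ SUBMI  r2←0x6f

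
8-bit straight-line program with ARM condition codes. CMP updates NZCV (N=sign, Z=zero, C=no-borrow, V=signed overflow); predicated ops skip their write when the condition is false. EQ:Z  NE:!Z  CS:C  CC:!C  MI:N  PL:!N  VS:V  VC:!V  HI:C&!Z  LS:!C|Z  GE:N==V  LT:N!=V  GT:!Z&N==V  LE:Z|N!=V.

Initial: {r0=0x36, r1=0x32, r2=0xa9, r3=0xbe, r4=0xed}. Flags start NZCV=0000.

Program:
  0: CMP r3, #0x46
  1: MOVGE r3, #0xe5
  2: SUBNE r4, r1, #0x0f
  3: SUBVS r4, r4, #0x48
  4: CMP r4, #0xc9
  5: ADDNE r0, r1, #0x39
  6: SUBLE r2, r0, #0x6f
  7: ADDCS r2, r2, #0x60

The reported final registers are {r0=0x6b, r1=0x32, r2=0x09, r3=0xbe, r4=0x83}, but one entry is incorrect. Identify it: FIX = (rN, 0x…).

[0] flags=0011 → (cmp)
[1] flags=0011 GE?F → skip
[2] flags=0011 NE?T → r4=0x23
[3] flags=0011 VS?T → r4=0xdb
[4] flags=0010 → (cmp)
[5] flags=0010 NE?T → r0=0x6b
[6] flags=0010 LE?F → skip
[7] flags=0010 CS?T → r2=0x09

FIX = (r4, 0xdb)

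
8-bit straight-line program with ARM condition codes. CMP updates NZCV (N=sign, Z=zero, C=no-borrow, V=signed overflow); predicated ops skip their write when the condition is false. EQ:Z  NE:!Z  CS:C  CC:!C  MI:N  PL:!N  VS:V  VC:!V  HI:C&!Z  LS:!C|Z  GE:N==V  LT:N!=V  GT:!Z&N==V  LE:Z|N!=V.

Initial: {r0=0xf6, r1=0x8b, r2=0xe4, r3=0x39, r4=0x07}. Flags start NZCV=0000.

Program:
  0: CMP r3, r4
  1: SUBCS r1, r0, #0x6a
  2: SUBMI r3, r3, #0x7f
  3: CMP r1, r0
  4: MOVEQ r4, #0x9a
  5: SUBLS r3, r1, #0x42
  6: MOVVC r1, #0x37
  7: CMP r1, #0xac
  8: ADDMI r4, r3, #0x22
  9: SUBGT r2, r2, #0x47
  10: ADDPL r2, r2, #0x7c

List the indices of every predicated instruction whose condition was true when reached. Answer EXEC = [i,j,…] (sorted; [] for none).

0: ✓ CMP  NZCV=0010
1: ✓ SUBCS  r1←0x8c
2: · SUBMI
3: ✓ CMP  NZCV=1000
4: · MOVEQ
5: ✓ SUBLS  r3←0x4a
6: ✓ MOVVC  r1←0x37
7: ✓ CMP  NZCV=1001
8: ✓ ADDMI  r4←0x6c
9: ✓ SUBGT  r2←0x9d
10: · ADDPL

EXEC = [1,5,6,8,9]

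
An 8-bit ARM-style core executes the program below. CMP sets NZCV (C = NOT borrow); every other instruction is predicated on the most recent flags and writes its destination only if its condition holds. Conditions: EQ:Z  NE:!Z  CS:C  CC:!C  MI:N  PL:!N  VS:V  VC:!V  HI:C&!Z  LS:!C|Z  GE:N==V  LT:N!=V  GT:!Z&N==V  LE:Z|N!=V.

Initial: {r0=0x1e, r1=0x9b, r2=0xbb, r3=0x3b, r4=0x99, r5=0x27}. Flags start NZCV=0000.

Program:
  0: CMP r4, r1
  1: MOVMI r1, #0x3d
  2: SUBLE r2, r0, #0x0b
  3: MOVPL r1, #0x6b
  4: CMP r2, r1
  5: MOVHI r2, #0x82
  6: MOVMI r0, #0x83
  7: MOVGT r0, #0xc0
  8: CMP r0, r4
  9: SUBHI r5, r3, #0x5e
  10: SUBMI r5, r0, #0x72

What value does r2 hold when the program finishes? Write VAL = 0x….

VAL = 0x13

0: ✓ CMP  NZCV=1000
1: ✓ MOVMI  r1←0x3d
2: ✓ SUBLE  r2←0x13
3: · MOVPL
4: ✓ CMP  NZCV=1000
5: · MOVHI
6: ✓ MOVMI  r0←0x83
7: · MOVGT
8: ✓ CMP  NZCV=1000
9: · SUBHI
10: ✓ SUBMI  r5←0x11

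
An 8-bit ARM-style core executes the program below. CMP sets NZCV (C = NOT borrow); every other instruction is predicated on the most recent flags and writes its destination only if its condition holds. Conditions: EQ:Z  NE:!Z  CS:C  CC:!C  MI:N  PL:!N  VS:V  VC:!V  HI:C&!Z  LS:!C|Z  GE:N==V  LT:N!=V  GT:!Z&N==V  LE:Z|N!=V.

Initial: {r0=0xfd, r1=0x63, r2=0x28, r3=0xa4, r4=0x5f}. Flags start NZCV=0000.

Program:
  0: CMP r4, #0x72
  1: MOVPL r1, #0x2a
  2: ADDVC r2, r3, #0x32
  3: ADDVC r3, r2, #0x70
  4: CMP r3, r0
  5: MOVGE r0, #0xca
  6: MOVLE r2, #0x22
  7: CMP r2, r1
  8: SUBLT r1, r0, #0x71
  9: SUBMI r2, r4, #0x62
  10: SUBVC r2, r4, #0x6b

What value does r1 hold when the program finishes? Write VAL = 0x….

[0] flags=1000 → (cmp)
[1] flags=1000 PL?F → skip
[2] flags=1000 VC?T → r2=0xd6
[3] flags=1000 VC?T → r3=0x46
[4] flags=0000 → (cmp)
[5] flags=0000 GE?T → r0=0xca
[6] flags=0000 LE?F → skip
[7] flags=0011 → (cmp)
[8] flags=0011 LT?T → r1=0x59
[9] flags=0011 MI?F → skip
[10] flags=0011 VC?F → skip

VAL = 0x59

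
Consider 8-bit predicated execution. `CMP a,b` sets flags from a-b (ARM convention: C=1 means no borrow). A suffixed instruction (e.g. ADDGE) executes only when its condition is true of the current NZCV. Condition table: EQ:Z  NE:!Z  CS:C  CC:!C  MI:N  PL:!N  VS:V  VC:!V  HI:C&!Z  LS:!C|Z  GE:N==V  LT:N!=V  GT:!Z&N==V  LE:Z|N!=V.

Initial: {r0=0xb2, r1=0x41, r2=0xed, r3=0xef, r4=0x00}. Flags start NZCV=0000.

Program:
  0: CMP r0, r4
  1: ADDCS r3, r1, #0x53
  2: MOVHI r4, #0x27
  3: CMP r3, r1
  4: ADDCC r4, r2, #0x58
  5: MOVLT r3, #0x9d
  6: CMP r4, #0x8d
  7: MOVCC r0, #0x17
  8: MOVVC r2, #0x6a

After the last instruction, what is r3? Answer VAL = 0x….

0: ✓ CMP  NZCV=1010
1: ✓ ADDCS  r3←0x94
2: ✓ MOVHI  r4←0x27
3: ✓ CMP  NZCV=0011
4: · ADDCC
5: ✓ MOVLT  r3←0x9d
6: ✓ CMP  NZCV=1001
7: ✓ MOVCC  r0←0x17
8: · MOVVC

VAL = 0x9d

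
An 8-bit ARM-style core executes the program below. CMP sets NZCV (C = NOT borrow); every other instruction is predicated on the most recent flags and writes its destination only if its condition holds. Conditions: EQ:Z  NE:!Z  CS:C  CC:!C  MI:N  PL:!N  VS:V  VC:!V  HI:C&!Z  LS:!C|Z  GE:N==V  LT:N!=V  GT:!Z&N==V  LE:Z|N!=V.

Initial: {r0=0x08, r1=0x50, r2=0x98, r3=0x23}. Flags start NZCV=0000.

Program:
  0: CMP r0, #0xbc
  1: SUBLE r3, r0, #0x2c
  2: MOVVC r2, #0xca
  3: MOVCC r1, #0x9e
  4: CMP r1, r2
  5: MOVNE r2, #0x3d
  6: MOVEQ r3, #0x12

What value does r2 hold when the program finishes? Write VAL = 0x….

VAL = 0x3d

[0] flags=0000 → (cmp)
[1] flags=0000 LE?F → skip
[2] flags=0000 VC?T → r2=0xca
[3] flags=0000 CC?T → r1=0x9e
[4] flags=1000 → (cmp)
[5] flags=1000 NE?T → r2=0x3d
[6] flags=1000 EQ?F → skip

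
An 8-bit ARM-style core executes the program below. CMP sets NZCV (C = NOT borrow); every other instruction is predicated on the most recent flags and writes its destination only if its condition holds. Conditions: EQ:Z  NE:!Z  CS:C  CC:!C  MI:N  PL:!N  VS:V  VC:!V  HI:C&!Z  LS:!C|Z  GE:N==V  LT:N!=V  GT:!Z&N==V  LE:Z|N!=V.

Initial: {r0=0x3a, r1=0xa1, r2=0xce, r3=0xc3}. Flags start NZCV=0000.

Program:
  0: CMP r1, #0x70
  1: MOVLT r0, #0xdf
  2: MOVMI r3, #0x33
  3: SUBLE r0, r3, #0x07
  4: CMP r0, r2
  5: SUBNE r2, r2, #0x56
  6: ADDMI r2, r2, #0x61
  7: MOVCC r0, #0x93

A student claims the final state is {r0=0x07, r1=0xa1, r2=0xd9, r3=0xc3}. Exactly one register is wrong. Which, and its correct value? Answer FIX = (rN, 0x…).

FIX = (r0, 0x93)

0: ✓ CMP  NZCV=0011
1: ✓ MOVLT  r0←0xdf
2: · MOVMI
3: ✓ SUBLE  r0←0xbc
4: ✓ CMP  NZCV=1000
5: ✓ SUBNE  r2←0x78
6: ✓ ADDMI  r2←0xd9
7: ✓ MOVCC  r0←0x93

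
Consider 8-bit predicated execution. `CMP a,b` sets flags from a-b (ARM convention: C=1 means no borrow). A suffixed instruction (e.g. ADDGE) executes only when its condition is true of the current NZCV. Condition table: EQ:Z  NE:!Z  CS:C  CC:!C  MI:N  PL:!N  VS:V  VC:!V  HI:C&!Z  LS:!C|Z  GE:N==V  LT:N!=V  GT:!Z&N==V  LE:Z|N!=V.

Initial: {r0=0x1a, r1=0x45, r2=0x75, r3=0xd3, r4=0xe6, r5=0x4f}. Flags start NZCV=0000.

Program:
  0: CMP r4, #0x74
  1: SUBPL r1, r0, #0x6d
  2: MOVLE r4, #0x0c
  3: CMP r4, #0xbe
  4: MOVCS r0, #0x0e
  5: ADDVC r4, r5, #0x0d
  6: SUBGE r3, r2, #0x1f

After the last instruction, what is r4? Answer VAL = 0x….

[0] flags=0011 → (cmp)
[1] flags=0011 PL?T → r1=0xad
[2] flags=0011 LE?T → r4=0x0c
[3] flags=0000 → (cmp)
[4] flags=0000 CS?F → skip
[5] flags=0000 VC?T → r4=0x5c
[6] flags=0000 GE?T → r3=0x56

VAL = 0x5c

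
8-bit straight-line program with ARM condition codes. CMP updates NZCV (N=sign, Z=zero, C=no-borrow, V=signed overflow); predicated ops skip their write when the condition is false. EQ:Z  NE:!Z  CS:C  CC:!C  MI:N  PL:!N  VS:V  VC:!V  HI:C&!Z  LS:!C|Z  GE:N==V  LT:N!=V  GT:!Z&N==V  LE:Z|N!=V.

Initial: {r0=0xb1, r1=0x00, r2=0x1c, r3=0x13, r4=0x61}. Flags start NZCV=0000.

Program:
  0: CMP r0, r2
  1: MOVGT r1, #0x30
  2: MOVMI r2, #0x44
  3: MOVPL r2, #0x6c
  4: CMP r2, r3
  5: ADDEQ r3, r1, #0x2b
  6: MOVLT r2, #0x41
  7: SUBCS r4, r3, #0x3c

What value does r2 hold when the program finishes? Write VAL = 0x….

0: ✓ CMP  NZCV=1010
1: · MOVGT
2: ✓ MOVMI  r2←0x44
3: · MOVPL
4: ✓ CMP  NZCV=0010
5: · ADDEQ
6: · MOVLT
7: ✓ SUBCS  r4←0xd7

VAL = 0x44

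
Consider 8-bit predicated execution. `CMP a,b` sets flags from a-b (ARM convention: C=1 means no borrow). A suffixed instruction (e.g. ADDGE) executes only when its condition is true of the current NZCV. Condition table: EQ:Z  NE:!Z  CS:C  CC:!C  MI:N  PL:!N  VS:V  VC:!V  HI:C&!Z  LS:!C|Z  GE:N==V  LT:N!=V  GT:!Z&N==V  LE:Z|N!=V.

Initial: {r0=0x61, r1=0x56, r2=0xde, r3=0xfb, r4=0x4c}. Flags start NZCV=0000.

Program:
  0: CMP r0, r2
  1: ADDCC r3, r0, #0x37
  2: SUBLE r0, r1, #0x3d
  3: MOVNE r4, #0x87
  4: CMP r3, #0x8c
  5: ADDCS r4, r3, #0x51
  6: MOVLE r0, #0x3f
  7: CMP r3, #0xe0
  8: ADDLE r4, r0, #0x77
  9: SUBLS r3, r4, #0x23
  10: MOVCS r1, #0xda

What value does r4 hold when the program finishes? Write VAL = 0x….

VAL = 0xd8

[0] flags=1001 → (cmp)
[1] flags=1001 CC?T → r3=0x98
[2] flags=1001 LE?F → skip
[3] flags=1001 NE?T → r4=0x87
[4] flags=0010 → (cmp)
[5] flags=0010 CS?T → r4=0xe9
[6] flags=0010 LE?F → skip
[7] flags=1000 → (cmp)
[8] flags=1000 LE?T → r4=0xd8
[9] flags=1000 LS?T → r3=0xb5
[10] flags=1000 CS?F → skip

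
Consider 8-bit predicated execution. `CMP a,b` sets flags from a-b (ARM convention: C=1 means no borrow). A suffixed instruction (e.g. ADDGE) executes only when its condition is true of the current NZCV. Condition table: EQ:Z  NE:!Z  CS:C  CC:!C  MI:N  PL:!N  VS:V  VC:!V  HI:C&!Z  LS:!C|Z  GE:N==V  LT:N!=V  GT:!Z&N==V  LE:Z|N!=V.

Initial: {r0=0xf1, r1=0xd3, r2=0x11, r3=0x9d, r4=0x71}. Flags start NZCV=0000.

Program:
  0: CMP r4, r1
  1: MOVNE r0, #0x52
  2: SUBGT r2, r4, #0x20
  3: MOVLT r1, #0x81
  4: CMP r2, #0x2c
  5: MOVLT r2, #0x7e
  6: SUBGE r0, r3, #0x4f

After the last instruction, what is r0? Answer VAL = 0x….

[0] flags=1001 → (cmp)
[1] flags=1001 NE?T → r0=0x52
[2] flags=1001 GT?T → r2=0x51
[3] flags=1001 LT?F → skip
[4] flags=0010 → (cmp)
[5] flags=0010 LT?F → skip
[6] flags=0010 GE?T → r0=0x4e

VAL = 0x4e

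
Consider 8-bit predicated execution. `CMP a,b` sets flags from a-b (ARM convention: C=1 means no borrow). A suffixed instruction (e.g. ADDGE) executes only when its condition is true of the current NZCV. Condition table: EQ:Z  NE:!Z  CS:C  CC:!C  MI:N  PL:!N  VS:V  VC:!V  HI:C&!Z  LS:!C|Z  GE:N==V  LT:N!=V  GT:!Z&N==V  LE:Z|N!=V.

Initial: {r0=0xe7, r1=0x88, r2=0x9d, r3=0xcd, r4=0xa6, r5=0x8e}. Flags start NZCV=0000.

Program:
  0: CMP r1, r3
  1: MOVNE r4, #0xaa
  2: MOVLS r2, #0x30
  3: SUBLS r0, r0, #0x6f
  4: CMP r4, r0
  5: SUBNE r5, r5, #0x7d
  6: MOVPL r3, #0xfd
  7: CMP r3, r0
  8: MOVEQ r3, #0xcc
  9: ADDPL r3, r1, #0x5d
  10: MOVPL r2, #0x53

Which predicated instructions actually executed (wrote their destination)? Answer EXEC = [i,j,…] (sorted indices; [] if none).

0: ✓ CMP  NZCV=1000
1: ✓ MOVNE  r4←0xaa
2: ✓ MOVLS  r2←0x30
3: ✓ SUBLS  r0←0x78
4: ✓ CMP  NZCV=0011
5: ✓ SUBNE  r5←0x11
6: ✓ MOVPL  r3←0xfd
7: ✓ CMP  NZCV=1010
8: · MOVEQ
9: · ADDPL
10: · MOVPL

EXEC = [1,2,3,5,6]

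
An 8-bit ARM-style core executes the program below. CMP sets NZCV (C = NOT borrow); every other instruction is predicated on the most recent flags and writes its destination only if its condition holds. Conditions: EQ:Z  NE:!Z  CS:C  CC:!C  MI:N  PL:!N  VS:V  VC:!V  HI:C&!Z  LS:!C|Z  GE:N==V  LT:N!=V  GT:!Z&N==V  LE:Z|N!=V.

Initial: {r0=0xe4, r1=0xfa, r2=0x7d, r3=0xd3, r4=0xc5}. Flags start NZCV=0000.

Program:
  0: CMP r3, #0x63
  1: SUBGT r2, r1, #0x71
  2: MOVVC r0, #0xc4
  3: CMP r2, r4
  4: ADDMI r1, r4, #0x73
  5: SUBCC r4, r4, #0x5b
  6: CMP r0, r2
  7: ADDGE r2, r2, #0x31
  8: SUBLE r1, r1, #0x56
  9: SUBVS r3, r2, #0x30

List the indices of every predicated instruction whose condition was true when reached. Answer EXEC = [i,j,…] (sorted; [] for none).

[0] flags=0011 → (cmp)
[1] flags=0011 GT?F → skip
[2] flags=0011 VC?F → skip
[3] flags=1001 → (cmp)
[4] flags=1001 MI?T → r1=0x38
[5] flags=1001 CC?T → r4=0x6a
[6] flags=0011 → (cmp)
[7] flags=0011 GE?F → skip
[8] flags=0011 LE?T → r1=0xe2
[9] flags=0011 VS?T → r3=0x4d

EXEC = [4,5,8,9]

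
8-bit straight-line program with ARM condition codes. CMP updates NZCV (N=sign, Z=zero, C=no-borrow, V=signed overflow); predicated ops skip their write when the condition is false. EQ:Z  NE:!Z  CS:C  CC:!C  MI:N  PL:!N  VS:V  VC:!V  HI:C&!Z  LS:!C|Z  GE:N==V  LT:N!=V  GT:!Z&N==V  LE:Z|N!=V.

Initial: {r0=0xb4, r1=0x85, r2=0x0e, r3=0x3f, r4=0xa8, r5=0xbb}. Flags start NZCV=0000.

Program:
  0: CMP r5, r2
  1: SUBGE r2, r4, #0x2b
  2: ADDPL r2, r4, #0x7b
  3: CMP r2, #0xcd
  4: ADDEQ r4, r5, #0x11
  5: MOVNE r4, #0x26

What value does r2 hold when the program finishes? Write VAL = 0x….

0: ✓ CMP  NZCV=1010
1: · SUBGE
2: · ADDPL
3: ✓ CMP  NZCV=0000
4: · ADDEQ
5: ✓ MOVNE  r4←0x26

VAL = 0x0e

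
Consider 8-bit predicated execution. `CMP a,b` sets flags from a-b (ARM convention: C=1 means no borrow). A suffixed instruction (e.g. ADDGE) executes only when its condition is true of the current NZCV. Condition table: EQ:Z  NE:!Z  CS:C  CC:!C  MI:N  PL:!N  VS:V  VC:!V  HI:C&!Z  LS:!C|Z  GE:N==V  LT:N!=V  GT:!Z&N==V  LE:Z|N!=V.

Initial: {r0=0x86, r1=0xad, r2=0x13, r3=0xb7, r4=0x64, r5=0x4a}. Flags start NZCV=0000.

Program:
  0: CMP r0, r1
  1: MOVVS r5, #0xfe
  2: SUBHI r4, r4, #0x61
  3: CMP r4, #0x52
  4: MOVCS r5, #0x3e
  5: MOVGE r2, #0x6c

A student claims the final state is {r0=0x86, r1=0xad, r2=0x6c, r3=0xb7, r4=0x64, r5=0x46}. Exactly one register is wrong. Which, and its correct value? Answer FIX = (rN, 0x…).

FIX = (r5, 0x3e)

[0] flags=1000 → (cmp)
[1] flags=1000 VS?F → skip
[2] flags=1000 HI?F → skip
[3] flags=0010 → (cmp)
[4] flags=0010 CS?T → r5=0x3e
[5] flags=0010 GE?T → r2=0x6c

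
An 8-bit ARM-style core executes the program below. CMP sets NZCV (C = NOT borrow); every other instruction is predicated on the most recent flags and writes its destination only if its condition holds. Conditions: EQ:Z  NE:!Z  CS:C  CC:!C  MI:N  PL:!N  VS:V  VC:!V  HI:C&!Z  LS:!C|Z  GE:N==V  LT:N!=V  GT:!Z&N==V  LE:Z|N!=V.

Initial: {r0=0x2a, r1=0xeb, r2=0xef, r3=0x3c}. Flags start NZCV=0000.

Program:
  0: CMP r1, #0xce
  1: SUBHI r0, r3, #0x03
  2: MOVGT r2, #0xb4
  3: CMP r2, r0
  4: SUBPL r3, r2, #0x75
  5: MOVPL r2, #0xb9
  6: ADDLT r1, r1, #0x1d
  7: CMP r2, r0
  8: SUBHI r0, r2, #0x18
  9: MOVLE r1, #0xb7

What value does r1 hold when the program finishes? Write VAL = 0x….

[0] flags=0010 → (cmp)
[1] flags=0010 HI?T → r0=0x39
[2] flags=0010 GT?T → r2=0xb4
[3] flags=0011 → (cmp)
[4] flags=0011 PL?T → r3=0x3f
[5] flags=0011 PL?T → r2=0xb9
[6] flags=0011 LT?T → r1=0x08
[7] flags=1010 → (cmp)
[8] flags=1010 HI?T → r0=0xa1
[9] flags=1010 LE?T → r1=0xb7

VAL = 0xb7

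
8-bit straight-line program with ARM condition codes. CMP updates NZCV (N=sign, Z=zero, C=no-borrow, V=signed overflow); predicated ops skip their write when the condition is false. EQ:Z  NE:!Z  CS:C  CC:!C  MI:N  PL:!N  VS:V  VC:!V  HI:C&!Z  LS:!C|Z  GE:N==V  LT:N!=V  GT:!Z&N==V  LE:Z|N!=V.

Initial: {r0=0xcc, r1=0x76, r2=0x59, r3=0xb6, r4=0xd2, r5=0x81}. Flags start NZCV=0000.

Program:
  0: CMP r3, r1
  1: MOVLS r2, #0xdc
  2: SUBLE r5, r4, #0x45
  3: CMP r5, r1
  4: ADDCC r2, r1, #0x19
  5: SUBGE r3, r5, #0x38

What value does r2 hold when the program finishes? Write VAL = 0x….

VAL = 0x59

[0] flags=0011 → (cmp)
[1] flags=0011 LS?F → skip
[2] flags=0011 LE?T → r5=0x8d
[3] flags=0011 → (cmp)
[4] flags=0011 CC?F → skip
[5] flags=0011 GE?F → skip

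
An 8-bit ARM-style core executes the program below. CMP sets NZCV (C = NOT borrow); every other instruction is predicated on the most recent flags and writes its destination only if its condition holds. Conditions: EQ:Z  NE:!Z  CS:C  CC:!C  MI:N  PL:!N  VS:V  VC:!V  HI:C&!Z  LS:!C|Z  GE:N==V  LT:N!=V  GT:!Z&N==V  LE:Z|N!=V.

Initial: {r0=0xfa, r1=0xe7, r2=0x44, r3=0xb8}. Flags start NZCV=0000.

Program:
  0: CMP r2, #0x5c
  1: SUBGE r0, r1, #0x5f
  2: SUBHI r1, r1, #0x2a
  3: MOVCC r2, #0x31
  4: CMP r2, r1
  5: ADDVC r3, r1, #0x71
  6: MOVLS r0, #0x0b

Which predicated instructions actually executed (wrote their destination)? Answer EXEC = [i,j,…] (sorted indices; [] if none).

EXEC = [3,5,6]

[0] flags=1000 → (cmp)
[1] flags=1000 GE?F → skip
[2] flags=1000 HI?F → skip
[3] flags=1000 CC?T → r2=0x31
[4] flags=0000 → (cmp)
[5] flags=0000 VC?T → r3=0x58
[6] flags=0000 LS?T → r0=0x0b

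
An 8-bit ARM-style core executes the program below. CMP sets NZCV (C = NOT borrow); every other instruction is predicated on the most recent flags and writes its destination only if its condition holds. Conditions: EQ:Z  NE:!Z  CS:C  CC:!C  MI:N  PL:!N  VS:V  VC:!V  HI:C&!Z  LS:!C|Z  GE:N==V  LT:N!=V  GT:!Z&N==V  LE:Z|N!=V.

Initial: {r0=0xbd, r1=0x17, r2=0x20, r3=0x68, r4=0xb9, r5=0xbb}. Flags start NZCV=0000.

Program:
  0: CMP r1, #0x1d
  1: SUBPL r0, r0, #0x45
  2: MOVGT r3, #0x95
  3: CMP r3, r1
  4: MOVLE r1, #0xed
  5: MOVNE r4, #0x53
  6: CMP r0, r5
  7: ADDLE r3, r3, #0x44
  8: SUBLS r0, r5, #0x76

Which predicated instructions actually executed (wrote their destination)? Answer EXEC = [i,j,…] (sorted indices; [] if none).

[0] flags=1000 → (cmp)
[1] flags=1000 PL?F → skip
[2] flags=1000 GT?F → skip
[3] flags=0010 → (cmp)
[4] flags=0010 LE?F → skip
[5] flags=0010 NE?T → r4=0x53
[6] flags=0010 → (cmp)
[7] flags=0010 LE?F → skip
[8] flags=0010 LS?F → skip

EXEC = [5]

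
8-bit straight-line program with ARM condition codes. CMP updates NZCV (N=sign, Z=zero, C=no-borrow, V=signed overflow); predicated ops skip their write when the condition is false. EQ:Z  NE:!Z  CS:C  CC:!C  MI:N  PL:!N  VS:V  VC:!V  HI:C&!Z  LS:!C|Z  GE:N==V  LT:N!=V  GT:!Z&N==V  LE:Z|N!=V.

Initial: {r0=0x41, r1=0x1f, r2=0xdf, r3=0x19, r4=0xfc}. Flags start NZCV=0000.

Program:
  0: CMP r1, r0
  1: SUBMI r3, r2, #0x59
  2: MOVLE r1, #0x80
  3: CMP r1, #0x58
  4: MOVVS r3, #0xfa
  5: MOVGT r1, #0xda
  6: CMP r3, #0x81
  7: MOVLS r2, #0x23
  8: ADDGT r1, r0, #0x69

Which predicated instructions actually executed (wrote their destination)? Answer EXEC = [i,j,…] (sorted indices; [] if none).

EXEC = [1,2,4,8]

[0] flags=1000 → (cmp)
[1] flags=1000 MI?T → r3=0x86
[2] flags=1000 LE?T → r1=0x80
[3] flags=0011 → (cmp)
[4] flags=0011 VS?T → r3=0xfa
[5] flags=0011 GT?F → skip
[6] flags=0010 → (cmp)
[7] flags=0010 LS?F → skip
[8] flags=0010 GT?T → r1=0xaa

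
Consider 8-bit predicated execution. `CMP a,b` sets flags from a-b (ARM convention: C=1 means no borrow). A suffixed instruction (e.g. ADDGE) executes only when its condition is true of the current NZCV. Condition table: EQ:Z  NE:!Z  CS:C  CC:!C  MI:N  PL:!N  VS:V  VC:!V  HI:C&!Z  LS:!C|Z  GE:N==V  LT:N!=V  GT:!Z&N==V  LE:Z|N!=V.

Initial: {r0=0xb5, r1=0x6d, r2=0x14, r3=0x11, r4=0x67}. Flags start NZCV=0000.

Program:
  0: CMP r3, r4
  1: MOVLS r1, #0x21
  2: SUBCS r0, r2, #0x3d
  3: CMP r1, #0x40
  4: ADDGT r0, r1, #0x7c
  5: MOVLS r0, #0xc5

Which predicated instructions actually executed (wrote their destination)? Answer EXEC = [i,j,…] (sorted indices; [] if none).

0: ✓ CMP  NZCV=1000
1: ✓ MOVLS  r1←0x21
2: · SUBCS
3: ✓ CMP  NZCV=1000
4: · ADDGT
5: ✓ MOVLS  r0←0xc5

EXEC = [1,5]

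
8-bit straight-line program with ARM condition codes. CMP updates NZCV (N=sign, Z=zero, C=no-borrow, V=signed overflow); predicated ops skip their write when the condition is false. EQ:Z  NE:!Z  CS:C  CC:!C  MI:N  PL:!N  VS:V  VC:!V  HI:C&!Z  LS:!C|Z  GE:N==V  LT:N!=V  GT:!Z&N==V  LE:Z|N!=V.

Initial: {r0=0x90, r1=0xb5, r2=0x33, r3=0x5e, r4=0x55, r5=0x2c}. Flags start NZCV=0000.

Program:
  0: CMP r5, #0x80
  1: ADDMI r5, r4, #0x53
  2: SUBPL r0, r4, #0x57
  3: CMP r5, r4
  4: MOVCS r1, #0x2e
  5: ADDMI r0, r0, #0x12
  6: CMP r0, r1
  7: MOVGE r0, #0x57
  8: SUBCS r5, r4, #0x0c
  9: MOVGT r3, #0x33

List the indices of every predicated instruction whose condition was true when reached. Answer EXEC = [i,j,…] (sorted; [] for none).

EXEC = [1,4,8]

0: ✓ CMP  NZCV=1001
1: ✓ ADDMI  r5←0xa8
2: · SUBPL
3: ✓ CMP  NZCV=0011
4: ✓ MOVCS  r1←0x2e
5: · ADDMI
6: ✓ CMP  NZCV=0011
7: · MOVGE
8: ✓ SUBCS  r5←0x49
9: · MOVGT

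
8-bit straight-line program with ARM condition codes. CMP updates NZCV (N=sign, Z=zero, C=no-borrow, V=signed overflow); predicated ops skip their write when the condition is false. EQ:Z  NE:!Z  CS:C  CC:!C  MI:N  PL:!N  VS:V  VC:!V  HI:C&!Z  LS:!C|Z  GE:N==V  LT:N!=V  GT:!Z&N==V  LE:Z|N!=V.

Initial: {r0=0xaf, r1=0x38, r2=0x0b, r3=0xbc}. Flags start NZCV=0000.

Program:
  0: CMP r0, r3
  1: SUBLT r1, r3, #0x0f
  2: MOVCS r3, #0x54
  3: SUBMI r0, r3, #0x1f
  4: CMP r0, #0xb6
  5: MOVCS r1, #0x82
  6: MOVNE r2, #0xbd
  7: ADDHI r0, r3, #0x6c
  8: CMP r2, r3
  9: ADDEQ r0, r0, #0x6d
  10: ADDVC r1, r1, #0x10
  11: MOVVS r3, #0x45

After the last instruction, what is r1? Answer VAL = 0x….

[0] flags=1000 → (cmp)
[1] flags=1000 LT?T → r1=0xad
[2] flags=1000 CS?F → skip
[3] flags=1000 MI?T → r0=0x9d
[4] flags=1000 → (cmp)
[5] flags=1000 CS?F → skip
[6] flags=1000 NE?T → r2=0xbd
[7] flags=1000 HI?F → skip
[8] flags=0010 → (cmp)
[9] flags=0010 EQ?F → skip
[10] flags=0010 VC?T → r1=0xbd
[11] flags=0010 VS?F → skip

VAL = 0xbd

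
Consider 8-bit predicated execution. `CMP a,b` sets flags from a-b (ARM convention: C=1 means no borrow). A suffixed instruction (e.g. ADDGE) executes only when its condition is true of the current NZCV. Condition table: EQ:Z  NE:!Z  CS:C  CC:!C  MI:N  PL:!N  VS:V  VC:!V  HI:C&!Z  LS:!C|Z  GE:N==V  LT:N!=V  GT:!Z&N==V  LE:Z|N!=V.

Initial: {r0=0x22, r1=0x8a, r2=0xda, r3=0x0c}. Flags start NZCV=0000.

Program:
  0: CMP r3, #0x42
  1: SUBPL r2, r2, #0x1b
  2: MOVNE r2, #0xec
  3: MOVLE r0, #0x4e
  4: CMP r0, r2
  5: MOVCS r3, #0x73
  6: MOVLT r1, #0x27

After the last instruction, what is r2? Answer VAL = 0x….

VAL = 0xec

0: ✓ CMP  NZCV=1000
1: · SUBPL
2: ✓ MOVNE  r2←0xec
3: ✓ MOVLE  r0←0x4e
4: ✓ CMP  NZCV=0000
5: · MOVCS
6: · MOVLT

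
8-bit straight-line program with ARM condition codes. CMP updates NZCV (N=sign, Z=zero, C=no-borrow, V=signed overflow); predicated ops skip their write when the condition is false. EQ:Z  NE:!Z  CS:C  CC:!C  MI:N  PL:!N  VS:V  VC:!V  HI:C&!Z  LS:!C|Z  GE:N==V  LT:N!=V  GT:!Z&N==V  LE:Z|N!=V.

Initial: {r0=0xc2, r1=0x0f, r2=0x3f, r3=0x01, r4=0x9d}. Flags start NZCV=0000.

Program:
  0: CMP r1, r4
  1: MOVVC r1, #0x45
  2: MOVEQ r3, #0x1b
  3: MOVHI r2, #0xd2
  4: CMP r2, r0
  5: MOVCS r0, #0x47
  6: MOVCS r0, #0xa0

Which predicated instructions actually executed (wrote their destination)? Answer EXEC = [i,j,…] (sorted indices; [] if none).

EXEC = [1]

0: ✓ CMP  NZCV=0000
1: ✓ MOVVC  r1←0x45
2: · MOVEQ
3: · MOVHI
4: ✓ CMP  NZCV=0000
5: · MOVCS
6: · MOVCS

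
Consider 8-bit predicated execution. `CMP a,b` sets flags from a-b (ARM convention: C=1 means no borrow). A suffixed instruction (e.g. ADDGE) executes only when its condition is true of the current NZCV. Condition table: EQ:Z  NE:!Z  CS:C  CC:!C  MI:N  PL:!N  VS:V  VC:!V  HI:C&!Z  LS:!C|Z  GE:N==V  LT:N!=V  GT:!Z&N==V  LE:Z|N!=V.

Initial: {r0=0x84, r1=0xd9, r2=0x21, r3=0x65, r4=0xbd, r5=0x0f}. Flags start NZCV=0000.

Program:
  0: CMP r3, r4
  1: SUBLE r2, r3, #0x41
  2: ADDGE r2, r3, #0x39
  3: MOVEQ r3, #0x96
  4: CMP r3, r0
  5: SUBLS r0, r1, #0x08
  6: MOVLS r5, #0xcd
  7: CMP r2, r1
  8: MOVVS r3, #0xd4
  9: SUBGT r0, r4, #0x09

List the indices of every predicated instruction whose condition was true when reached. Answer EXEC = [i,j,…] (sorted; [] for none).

[0] flags=1001 → (cmp)
[1] flags=1001 LE?F → skip
[2] flags=1001 GE?T → r2=0x9e
[3] flags=1001 EQ?F → skip
[4] flags=1001 → (cmp)
[5] flags=1001 LS?T → r0=0xd1
[6] flags=1001 LS?T → r5=0xcd
[7] flags=1000 → (cmp)
[8] flags=1000 VS?F → skip
[9] flags=1000 GT?F → skip

EXEC = [2,5,6]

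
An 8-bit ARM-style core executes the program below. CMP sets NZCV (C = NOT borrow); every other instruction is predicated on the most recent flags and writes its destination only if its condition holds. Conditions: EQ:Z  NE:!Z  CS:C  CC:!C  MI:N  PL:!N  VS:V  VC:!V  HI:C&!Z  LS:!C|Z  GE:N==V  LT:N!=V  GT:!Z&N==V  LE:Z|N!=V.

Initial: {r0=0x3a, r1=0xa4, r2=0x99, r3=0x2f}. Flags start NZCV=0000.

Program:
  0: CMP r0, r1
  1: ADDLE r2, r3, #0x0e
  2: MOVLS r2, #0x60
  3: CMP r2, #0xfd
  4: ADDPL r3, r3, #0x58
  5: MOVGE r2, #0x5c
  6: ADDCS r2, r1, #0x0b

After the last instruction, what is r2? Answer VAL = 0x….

VAL = 0x5c

0: ✓ CMP  NZCV=1001
1: · ADDLE
2: ✓ MOVLS  r2←0x60
3: ✓ CMP  NZCV=0000
4: ✓ ADDPL  r3←0x87
5: ✓ MOVGE  r2←0x5c
6: · ADDCS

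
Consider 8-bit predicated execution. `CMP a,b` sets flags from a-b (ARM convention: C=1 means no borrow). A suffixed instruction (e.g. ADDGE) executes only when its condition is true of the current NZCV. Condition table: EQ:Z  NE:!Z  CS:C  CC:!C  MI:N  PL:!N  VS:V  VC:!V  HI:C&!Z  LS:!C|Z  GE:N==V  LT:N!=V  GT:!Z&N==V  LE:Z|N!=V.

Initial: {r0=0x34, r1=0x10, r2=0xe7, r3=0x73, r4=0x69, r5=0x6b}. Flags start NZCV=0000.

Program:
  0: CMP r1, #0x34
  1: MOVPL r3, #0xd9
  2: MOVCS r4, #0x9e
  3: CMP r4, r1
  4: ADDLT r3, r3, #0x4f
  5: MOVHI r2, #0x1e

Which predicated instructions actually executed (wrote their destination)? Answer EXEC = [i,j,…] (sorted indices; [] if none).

EXEC = [5]

[0] flags=1000 → (cmp)
[1] flags=1000 PL?F → skip
[2] flags=1000 CS?F → skip
[3] flags=0010 → (cmp)
[4] flags=0010 LT?F → skip
[5] flags=0010 HI?T → r2=0x1e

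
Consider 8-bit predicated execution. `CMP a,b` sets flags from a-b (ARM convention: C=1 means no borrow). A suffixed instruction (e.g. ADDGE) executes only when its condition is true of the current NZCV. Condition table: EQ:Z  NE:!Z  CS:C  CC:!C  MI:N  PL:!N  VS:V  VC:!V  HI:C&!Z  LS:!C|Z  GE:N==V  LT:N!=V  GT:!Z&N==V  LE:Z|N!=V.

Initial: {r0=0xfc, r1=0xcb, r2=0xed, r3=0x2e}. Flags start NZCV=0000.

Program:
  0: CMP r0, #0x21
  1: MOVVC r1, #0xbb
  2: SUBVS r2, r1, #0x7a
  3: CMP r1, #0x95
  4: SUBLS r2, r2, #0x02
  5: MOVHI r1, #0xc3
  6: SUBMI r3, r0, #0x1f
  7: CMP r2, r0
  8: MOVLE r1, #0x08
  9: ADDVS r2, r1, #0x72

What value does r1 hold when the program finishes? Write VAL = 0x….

VAL = 0x08

0: ✓ CMP  NZCV=1010
1: ✓ MOVVC  r1←0xbb
2: · SUBVS
3: ✓ CMP  NZCV=0010
4: · SUBLS
5: ✓ MOVHI  r1←0xc3
6: · SUBMI
7: ✓ CMP  NZCV=1000
8: ✓ MOVLE  r1←0x08
9: · ADDVS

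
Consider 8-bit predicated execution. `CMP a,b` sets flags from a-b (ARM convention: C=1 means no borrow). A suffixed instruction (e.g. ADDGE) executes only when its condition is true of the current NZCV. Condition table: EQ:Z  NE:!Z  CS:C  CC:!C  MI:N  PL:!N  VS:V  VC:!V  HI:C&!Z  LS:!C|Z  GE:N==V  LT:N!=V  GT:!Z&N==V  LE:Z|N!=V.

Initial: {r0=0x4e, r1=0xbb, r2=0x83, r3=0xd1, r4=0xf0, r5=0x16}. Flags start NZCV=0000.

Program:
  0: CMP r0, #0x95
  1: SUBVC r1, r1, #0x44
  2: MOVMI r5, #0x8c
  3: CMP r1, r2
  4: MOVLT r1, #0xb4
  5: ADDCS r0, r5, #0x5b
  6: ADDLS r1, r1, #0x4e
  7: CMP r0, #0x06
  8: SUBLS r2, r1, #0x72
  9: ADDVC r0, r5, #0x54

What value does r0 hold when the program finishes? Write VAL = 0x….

[0] flags=1001 → (cmp)
[1] flags=1001 VC?F → skip
[2] flags=1001 MI?T → r5=0x8c
[3] flags=0010 → (cmp)
[4] flags=0010 LT?F → skip
[5] flags=0010 CS?T → r0=0xe7
[6] flags=0010 LS?F → skip
[7] flags=1010 → (cmp)
[8] flags=1010 LS?F → skip
[9] flags=1010 VC?T → r0=0xe0

VAL = 0xe0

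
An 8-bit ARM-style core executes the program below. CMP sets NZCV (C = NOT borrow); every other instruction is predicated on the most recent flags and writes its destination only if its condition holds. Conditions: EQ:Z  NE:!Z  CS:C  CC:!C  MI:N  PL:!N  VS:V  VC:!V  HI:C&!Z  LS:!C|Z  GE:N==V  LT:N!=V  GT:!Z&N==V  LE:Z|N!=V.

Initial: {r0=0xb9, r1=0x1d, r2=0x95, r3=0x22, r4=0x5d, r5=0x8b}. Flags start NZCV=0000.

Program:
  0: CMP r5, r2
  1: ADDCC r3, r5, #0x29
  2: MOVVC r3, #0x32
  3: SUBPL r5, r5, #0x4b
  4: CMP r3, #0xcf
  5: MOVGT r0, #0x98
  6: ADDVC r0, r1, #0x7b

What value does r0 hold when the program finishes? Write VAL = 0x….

[0] flags=1000 → (cmp)
[1] flags=1000 CC?T → r3=0xb4
[2] flags=1000 VC?T → r3=0x32
[3] flags=1000 PL?F → skip
[4] flags=0000 → (cmp)
[5] flags=0000 GT?T → r0=0x98
[6] flags=0000 VC?T → r0=0x98

VAL = 0x98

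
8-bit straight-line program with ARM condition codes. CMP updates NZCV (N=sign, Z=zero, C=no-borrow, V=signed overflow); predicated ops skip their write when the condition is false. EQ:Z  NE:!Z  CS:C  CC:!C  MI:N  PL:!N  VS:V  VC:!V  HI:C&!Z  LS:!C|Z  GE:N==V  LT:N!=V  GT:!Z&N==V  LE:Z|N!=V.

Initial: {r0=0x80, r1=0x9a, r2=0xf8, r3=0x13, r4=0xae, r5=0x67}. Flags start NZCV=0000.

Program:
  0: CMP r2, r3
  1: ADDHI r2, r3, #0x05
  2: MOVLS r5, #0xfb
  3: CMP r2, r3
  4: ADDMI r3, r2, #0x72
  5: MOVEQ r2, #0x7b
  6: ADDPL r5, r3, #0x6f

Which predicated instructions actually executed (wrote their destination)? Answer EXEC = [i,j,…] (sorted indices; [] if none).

EXEC = [1,6]

0: ✓ CMP  NZCV=1010
1: ✓ ADDHI  r2←0x18
2: · MOVLS
3: ✓ CMP  NZCV=0010
4: · ADDMI
5: · MOVEQ
6: ✓ ADDPL  r5←0x82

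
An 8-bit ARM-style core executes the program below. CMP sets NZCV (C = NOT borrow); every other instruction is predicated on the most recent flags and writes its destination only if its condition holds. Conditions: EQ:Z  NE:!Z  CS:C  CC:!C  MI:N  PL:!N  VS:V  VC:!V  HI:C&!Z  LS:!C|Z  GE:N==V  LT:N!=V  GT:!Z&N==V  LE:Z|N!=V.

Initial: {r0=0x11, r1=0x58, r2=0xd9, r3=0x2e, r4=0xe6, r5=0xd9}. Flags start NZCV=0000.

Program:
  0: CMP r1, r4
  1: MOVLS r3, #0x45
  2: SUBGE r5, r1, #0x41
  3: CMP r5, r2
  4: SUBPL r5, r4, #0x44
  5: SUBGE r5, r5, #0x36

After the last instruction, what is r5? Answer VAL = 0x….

VAL = 0x6c

[0] flags=0000 → (cmp)
[1] flags=0000 LS?T → r3=0x45
[2] flags=0000 GE?T → r5=0x17
[3] flags=0000 → (cmp)
[4] flags=0000 PL?T → r5=0xa2
[5] flags=0000 GE?T → r5=0x6c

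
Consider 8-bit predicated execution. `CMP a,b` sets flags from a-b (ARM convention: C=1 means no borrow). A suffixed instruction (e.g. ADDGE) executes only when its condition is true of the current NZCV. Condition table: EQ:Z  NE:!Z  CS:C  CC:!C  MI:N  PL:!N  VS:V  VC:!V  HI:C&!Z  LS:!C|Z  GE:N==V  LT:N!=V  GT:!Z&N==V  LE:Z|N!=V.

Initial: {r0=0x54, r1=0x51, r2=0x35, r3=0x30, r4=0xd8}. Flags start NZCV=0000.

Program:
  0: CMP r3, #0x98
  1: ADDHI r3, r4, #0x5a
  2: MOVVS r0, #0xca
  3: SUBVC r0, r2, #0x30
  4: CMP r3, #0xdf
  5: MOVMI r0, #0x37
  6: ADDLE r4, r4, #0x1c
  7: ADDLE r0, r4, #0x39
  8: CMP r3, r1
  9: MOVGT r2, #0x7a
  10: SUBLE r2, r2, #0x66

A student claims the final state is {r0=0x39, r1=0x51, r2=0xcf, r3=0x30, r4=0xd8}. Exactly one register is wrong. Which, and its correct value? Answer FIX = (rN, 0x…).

[0] flags=1001 → (cmp)
[1] flags=1001 HI?F → skip
[2] flags=1001 VS?T → r0=0xca
[3] flags=1001 VC?F → skip
[4] flags=0000 → (cmp)
[5] flags=0000 MI?F → skip
[6] flags=0000 LE?F → skip
[7] flags=0000 LE?F → skip
[8] flags=1000 → (cmp)
[9] flags=1000 GT?F → skip
[10] flags=1000 LE?T → r2=0xcf

FIX = (r0, 0xca)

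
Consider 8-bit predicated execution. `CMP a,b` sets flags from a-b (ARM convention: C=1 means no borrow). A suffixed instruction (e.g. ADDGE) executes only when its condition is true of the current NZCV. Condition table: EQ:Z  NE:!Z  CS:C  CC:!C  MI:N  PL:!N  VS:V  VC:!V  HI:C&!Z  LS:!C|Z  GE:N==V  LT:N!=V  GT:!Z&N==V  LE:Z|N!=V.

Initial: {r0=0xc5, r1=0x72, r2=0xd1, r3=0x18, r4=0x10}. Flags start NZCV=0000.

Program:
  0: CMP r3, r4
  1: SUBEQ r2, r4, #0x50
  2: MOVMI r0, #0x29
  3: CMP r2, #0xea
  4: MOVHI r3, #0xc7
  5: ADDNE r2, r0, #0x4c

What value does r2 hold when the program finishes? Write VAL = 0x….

[0] flags=0010 → (cmp)
[1] flags=0010 EQ?F → skip
[2] flags=0010 MI?F → skip
[3] flags=1000 → (cmp)
[4] flags=1000 HI?F → skip
[5] flags=1000 NE?T → r2=0x11

VAL = 0x11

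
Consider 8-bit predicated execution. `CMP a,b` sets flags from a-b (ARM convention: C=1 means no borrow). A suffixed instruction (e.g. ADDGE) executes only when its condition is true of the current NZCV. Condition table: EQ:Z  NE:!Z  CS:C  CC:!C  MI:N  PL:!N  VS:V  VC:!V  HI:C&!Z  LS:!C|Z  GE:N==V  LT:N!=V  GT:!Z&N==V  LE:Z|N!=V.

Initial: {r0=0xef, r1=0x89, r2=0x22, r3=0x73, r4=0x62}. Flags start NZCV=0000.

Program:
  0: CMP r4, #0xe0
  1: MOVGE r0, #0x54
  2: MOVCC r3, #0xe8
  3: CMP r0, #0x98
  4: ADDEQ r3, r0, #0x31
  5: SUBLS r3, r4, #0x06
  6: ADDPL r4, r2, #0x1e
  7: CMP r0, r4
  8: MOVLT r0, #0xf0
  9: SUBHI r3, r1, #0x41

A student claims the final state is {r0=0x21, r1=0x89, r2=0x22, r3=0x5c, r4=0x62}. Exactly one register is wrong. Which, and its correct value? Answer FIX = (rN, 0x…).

FIX = (r0, 0xf0)

[0] flags=1001 → (cmp)
[1] flags=1001 GE?T → r0=0x54
[2] flags=1001 CC?T → r3=0xe8
[3] flags=1001 → (cmp)
[4] flags=1001 EQ?F → skip
[5] flags=1001 LS?T → r3=0x5c
[6] flags=1001 PL?F → skip
[7] flags=1000 → (cmp)
[8] flags=1000 LT?T → r0=0xf0
[9] flags=1000 HI?F → skip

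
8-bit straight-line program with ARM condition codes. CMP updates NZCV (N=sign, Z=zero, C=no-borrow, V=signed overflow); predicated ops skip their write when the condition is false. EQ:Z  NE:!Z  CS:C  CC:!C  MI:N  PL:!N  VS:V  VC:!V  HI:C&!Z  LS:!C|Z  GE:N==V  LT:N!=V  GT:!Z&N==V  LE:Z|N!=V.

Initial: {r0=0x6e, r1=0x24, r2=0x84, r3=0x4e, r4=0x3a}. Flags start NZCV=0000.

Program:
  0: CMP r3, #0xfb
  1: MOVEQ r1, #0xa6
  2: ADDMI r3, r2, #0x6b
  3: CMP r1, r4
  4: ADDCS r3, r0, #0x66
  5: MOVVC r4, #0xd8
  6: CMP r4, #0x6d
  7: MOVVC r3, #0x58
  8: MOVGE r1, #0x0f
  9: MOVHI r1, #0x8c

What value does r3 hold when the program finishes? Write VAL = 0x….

[0] flags=0000 → (cmp)
[1] flags=0000 EQ?F → skip
[2] flags=0000 MI?F → skip
[3] flags=1000 → (cmp)
[4] flags=1000 CS?F → skip
[5] flags=1000 VC?T → r4=0xd8
[6] flags=0011 → (cmp)
[7] flags=0011 VC?F → skip
[8] flags=0011 GE?F → skip
[9] flags=0011 HI?T → r1=0x8c

VAL = 0x4e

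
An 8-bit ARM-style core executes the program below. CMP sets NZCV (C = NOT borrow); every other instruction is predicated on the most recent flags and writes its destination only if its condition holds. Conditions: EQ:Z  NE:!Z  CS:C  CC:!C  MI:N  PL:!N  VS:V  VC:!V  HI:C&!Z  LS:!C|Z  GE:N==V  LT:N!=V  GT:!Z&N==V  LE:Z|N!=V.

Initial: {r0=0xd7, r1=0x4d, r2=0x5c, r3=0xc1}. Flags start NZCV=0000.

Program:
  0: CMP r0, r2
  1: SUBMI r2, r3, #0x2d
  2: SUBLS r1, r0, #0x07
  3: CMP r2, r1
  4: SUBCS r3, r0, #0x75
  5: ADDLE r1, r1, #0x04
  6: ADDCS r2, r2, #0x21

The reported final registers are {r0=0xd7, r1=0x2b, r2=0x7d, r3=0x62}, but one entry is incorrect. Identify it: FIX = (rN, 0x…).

FIX = (r1, 0x4d)

0: ✓ CMP  NZCV=0011
1: · SUBMI
2: · SUBLS
3: ✓ CMP  NZCV=0010
4: ✓ SUBCS  r3←0x62
5: · ADDLE
6: ✓ ADDCS  r2←0x7d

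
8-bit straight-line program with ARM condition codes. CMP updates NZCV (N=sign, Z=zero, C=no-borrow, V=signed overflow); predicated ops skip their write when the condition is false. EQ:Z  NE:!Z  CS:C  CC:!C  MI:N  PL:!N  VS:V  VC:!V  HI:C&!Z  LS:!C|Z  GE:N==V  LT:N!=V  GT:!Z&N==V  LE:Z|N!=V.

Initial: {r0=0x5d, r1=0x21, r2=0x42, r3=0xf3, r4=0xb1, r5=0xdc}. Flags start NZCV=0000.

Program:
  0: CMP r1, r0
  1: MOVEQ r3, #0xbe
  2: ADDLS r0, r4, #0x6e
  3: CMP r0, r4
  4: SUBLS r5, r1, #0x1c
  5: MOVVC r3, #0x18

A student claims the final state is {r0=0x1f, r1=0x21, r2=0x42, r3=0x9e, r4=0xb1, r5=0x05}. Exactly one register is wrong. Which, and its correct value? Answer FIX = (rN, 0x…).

FIX = (r3, 0x18)

0: ✓ CMP  NZCV=1000
1: · MOVEQ
2: ✓ ADDLS  r0←0x1f
3: ✓ CMP  NZCV=0000
4: ✓ SUBLS  r5←0x05
5: ✓ MOVVC  r3←0x18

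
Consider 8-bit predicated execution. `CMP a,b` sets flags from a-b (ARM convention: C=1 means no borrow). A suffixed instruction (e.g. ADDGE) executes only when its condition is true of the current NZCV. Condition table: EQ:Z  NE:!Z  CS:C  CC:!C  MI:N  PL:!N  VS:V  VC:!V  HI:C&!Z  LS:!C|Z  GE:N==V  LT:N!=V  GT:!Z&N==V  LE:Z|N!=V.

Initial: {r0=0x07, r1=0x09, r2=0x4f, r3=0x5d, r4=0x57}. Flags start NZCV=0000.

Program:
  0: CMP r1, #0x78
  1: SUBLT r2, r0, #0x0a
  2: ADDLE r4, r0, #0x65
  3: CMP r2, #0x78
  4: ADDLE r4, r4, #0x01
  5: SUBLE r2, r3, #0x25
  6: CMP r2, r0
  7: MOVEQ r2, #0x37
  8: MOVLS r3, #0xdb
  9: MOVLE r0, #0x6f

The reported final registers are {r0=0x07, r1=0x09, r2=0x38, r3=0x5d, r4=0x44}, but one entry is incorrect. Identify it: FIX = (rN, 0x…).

FIX = (r4, 0x6d)

0: ✓ CMP  NZCV=1000
1: ✓ SUBLT  r2←0xfd
2: ✓ ADDLE  r4←0x6c
3: ✓ CMP  NZCV=1010
4: ✓ ADDLE  r4←0x6d
5: ✓ SUBLE  r2←0x38
6: ✓ CMP  NZCV=0010
7: · MOVEQ
8: · MOVLS
9: · MOVLE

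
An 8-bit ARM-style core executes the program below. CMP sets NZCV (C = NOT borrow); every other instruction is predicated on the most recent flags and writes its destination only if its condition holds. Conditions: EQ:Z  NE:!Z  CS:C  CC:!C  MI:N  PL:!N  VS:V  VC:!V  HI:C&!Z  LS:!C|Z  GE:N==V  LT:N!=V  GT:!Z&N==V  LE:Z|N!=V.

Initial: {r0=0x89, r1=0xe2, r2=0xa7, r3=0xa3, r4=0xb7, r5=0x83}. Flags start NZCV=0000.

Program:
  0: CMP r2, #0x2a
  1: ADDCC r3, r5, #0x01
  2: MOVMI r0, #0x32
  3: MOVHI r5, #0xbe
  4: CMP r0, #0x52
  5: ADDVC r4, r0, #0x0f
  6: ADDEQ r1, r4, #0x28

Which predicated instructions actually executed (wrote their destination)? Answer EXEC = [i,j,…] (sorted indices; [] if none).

[0] flags=0011 → (cmp)
[1] flags=0011 CC?F → skip
[2] flags=0011 MI?F → skip
[3] flags=0011 HI?T → r5=0xbe
[4] flags=0011 → (cmp)
[5] flags=0011 VC?F → skip
[6] flags=0011 EQ?F → skip

EXEC = [3]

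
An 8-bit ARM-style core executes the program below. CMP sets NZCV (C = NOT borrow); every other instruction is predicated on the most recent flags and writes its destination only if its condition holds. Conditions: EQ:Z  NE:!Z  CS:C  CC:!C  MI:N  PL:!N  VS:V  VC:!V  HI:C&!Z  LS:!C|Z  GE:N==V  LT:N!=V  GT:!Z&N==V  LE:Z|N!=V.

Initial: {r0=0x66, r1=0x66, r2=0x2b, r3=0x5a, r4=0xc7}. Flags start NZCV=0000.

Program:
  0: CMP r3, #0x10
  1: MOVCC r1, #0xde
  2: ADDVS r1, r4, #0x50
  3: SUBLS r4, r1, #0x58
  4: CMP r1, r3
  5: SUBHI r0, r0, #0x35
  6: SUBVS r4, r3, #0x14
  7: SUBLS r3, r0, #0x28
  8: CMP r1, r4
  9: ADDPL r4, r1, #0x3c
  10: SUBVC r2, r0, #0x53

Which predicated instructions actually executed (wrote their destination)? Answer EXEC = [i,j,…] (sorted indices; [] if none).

EXEC = [5]

[0] flags=0010 → (cmp)
[1] flags=0010 CC?F → skip
[2] flags=0010 VS?F → skip
[3] flags=0010 LS?F → skip
[4] flags=0010 → (cmp)
[5] flags=0010 HI?T → r0=0x31
[6] flags=0010 VS?F → skip
[7] flags=0010 LS?F → skip
[8] flags=1001 → (cmp)
[9] flags=1001 PL?F → skip
[10] flags=1001 VC?F → skip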